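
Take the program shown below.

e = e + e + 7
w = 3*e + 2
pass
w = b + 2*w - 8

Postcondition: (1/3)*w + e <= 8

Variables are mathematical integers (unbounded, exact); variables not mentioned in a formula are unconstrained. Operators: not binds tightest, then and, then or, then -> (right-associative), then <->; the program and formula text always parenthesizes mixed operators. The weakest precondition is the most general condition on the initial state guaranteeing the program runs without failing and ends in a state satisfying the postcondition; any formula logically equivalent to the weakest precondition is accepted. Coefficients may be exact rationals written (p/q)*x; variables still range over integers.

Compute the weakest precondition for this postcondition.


Working backward. After the program, the postcondition (1/3)*w + e <= 8 must hold; in canonical form it is e + (1/3)*w <= 8.
Before w := b + 2*w - 8: (1/3)*b + e + (2/3)*w <= 32/3
Before skip: (1/3)*b + e + (2/3)*w <= 32/3
Before w := 3*e + 2: (1/3)*b + 3*e <= 28/3
Before e := e + e + 7: (1/3)*b + 6*e <= -35/3
Answer: WP = (1/3)*b + 6*e <= -35/3


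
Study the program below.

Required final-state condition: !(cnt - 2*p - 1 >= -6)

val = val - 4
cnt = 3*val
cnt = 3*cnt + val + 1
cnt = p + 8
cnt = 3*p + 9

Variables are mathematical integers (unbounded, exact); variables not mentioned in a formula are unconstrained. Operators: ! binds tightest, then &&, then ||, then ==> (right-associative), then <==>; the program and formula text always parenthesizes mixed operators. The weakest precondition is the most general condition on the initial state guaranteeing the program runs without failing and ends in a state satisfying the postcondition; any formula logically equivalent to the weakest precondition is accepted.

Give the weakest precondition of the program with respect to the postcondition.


Working backward. After the program, the postcondition !(cnt - 2*p - 1 >= -6) must hold; in canonical form it is !(cnt >= 2*p - 5).
Before cnt := 3*p + 9: !(p >= -14)
Before cnt := p + 8: !(p >= -14)
Before cnt := 3*cnt + val + 1: !(p >= -14)
Before cnt := 3*val: !(p >= -14)
Before val := val - 4: !(p >= -14)
Answer: WP = !(p >= -14)


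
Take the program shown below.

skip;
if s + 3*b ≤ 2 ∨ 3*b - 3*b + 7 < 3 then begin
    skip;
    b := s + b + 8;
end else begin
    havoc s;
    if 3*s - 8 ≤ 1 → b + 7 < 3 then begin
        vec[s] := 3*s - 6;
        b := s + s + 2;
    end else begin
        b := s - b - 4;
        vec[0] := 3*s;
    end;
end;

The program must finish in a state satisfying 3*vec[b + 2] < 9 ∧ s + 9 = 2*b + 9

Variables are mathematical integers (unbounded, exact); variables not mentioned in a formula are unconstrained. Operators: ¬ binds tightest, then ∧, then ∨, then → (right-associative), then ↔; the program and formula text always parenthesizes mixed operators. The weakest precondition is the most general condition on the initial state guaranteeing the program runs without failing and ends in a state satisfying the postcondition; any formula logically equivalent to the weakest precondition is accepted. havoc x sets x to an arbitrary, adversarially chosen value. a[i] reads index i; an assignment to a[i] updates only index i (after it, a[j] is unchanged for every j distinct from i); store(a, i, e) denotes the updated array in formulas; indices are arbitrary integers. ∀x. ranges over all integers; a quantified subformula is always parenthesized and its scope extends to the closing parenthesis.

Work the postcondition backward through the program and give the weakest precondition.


Working backward. After the program, the postcondition 3*vec[b + 2] < 9 ∧ s + 9 = 2*b + 9 must hold; in canonical form it is 3*vec[b + 2] < 9 ∧ s = 2*b.
Then branch requires 3*vec[b + s + 10] < 9 ∧ 2*b + s = -16; else branch requires ∀s_1. (((3*s_1 ≤ 9 → b < -4) → (3*store(vec, s_1, 3*s_1 - 6)[2*s_1 + 4] < 9 ∧ 3*s_1 = -4)) ∧ ((¬(3*s_1 ≤ 9 → b < -4)) → (3*store(vec, 0, 3*s_1)[-b + s_1 - 2] < 9 ∧ 2*b = s_1 - 8))).
Before the if: (3*b + s ≤ 2 → (3*vec[b + s + 10] < 9 ∧ 2*b + s = -16)) ∧ ((¬(3*b + s ≤ 2)) → (∀s_1. (((3*s_1 ≤ 9 → b < -4) → (3*store(vec, s_1, 3*s_1 - 6)[2*s_1 + 4] < 9 ∧ 3*s_1 = -4)) ∧ ((¬(3*s_1 ≤ 9 → b < -4)) → (3*store(vec, 0, 3*s_1)[-b + s_1 - 2] < 9 ∧ 2*b = s_1 - 8)))))
Before skip: (3*b + s ≤ 2 → (3*vec[b + s + 10] < 9 ∧ 2*b + s = -16)) ∧ ((¬(3*b + s ≤ 2)) → (∀s_1. (((3*s_1 ≤ 9 → b < -4) → (3*store(vec, s_1, 3*s_1 - 6)[2*s_1 + 4] < 9 ∧ 3*s_1 = -4)) ∧ ((¬(3*s_1 ≤ 9 → b < -4)) → (3*store(vec, 0, 3*s_1)[-b + s_1 - 2] < 9 ∧ 2*b = s_1 - 8)))))
Answer: WP = (3*b + s ≤ 2 → (3*vec[b + s + 10] < 9 ∧ 2*b + s = -16)) ∧ ((¬(3*b + s ≤ 2)) → (∀s_1. (((3*s_1 ≤ 9 → b < -4) → (3*store(vec, s_1, 3*s_1 - 6)[2*s_1 + 4] < 9 ∧ 3*s_1 = -4)) ∧ ((¬(3*s_1 ≤ 9 → b < -4)) → (3*store(vec, 0, 3*s_1)[-b + s_1 - 2] < 9 ∧ 2*b = s_1 - 8)))))


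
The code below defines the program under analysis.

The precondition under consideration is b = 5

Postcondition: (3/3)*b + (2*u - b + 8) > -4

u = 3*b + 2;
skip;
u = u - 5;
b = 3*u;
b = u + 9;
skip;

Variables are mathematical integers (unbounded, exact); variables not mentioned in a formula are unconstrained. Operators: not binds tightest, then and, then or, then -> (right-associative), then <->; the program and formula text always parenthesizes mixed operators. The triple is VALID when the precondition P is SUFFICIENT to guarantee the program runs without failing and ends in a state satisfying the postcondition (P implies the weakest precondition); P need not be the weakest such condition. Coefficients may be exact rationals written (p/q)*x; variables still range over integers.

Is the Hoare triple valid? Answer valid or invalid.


Working backward. After the program, the postcondition (3/3)*b + (2*u - b + 8) > -4 must hold; in canonical form it is 2*u > -12.
Before skip: 2*u > -12
Before b := u + 9: 2*u > -12
Before b := 3*u: 2*u > -12
Before u := u - 5: 2*u > -2
Before skip: 2*u > -2
Before u := 3*b + 2: 6*b > -6
The weakest precondition is 6*b > -6.
Check whether b = 5 implies it.
Every state satisfying the precondition satisfies the weakest precondition: the implication holds.
Answer: valid


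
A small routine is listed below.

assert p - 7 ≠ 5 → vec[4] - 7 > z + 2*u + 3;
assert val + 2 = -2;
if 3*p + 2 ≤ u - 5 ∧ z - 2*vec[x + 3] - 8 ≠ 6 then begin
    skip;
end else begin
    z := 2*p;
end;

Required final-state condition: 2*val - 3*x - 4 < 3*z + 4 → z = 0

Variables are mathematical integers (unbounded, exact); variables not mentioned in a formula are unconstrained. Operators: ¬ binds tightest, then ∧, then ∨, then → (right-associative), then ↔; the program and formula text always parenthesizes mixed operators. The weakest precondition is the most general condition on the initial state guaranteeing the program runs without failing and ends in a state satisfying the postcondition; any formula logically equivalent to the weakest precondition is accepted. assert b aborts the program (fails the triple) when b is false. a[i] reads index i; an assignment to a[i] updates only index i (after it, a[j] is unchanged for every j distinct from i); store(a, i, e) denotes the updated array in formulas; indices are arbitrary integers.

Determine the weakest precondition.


Working backward. After the program, the postcondition 2*val - 3*x - 4 < 3*z + 4 → z = 0 must hold; in canonical form it is 2*val < 3*x + 3*z + 8 → z = 0.
Then branch requires 2*val < 3*x + 3*z + 8 → z = 0; else branch requires 2*val < 6*p + 3*x + 8 → 2*p = 0.
Before the if: ((3*p ≤ u - 7 ∧ z ≠ 2*vec[x + 3] + 14) → (2*val < 3*x + 3*z + 8 → z = 0)) ∧ ((¬(3*p ≤ u - 7 ∧ z ≠ 2*vec[x + 3] + 14)) → (2*val < 6*p + 3*x + 8 → 2*p = 0))
Before assert val + 2 = -2: val = -4 ∧ ((3*p ≤ u - 7 ∧ z ≠ 2*vec[x + 3] + 14) → (2*val < 3*x + 3*z + 8 → z = 0)) ∧ ((¬(3*p ≤ u - 7 ∧ z ≠ 2*vec[x + 3] + 14)) → (2*val < 6*p + 3*x + 8 → 2*p = 0))
Before assert p - 7 ≠ 5 → vec[4] - 7 > z + 2*u + 3: (p ≠ 12 → vec[4] > 2*u + z + 10) ∧ val = -4 ∧ ((3*p ≤ u - 7 ∧ z ≠ 2*vec[x + 3] + 14) → (2*val < 3*x + 3*z + 8 → z = 0)) ∧ ((¬(3*p ≤ u - 7 ∧ z ≠ 2*vec[x + 3] + 14)) → (2*val < 6*p + 3*x + 8 → 2*p = 0))
Answer: WP = (p ≠ 12 → vec[4] > 2*u + z + 10) ∧ val = -4 ∧ ((3*p ≤ u - 7 ∧ z ≠ 2*vec[x + 3] + 14) → (2*val < 3*x + 3*z + 8 → z = 0)) ∧ ((¬(3*p ≤ u - 7 ∧ z ≠ 2*vec[x + 3] + 14)) → (2*val < 6*p + 3*x + 8 → 2*p = 0))


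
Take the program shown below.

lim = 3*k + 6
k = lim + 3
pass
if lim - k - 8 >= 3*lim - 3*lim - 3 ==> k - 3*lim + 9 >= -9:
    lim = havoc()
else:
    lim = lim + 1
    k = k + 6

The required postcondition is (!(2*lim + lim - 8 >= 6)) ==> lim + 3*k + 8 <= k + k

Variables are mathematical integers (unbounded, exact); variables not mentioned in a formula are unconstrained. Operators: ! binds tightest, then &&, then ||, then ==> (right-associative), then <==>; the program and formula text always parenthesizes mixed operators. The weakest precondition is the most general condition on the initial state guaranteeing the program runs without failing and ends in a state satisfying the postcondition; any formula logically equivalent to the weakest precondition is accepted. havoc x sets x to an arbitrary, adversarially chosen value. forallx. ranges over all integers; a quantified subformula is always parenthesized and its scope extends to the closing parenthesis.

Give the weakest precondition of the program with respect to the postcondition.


Working backward. After the program, the postcondition (!(2*lim + lim - 8 >= 6)) ==> lim + 3*k + 8 <= k + k must hold; in canonical form it is (!(3*lim >= 14)) ==> k + lim <= -8.
Then branch requires forall lim_1. ((!(3*lim_1 >= 14)) ==> k + lim_1 <= -8); else branch requires (!(3*lim >= 11)) ==> k + lim <= -15.
Before the if: ((lim >= k + 5 ==> k >= 3*lim - 18) ==> (forall lim_1. ((!(3*lim_1 >= 14)) ==> k + lim_1 <= -8))) && ((!(lim >= k + 5 ==> k >= 3*lim - 18)) ==> ((!(3*lim >= 11)) ==> k + lim <= -15))
Before skip: ((lim >= k + 5 ==> k >= 3*lim - 18) ==> (forall lim_1. ((!(3*lim_1 >= 14)) ==> k + lim_1 <= -8))) && ((!(lim >= k + 5 ==> k >= 3*lim - 18)) ==> ((!(3*lim >= 11)) ==> k + lim <= -15))
Before k := lim + 3: forall lim_1. ((!(3*lim_1 >= 14)) ==> lim + lim_1 <= -11)
Before lim := 3*k + 6: forall lim_1. ((!(3*lim_1 >= 14)) ==> 3*k + lim_1 <= -17)
Answer: WP = forall lim_1. ((!(3*lim_1 >= 14)) ==> 3*k + lim_1 <= -17)


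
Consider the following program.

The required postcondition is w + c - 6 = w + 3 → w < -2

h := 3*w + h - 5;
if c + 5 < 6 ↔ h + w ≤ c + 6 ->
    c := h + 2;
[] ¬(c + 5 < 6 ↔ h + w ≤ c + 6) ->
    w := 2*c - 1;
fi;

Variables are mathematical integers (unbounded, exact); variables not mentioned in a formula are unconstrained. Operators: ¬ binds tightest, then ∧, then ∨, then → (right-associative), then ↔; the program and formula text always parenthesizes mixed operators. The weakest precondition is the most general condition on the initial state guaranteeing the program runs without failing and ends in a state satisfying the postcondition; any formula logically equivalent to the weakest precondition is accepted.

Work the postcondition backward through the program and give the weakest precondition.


Working backward. After the program, the postcondition w + c - 6 = w + 3 → w < -2 must hold; in canonical form it is c = 9 → w < -2.
Then branch requires h = 7 → w < -2; else branch requires c = 9 → 2*c < -1.
Before the if: ((c < 1 ↔ h + w ≤ c + 6) → (h = 7 → w < -2)) ∧ ((¬(c < 1 ↔ h + w ≤ c + 6)) → (c = 9 → 2*c < -1))
Before h := 3*w + h - 5: ((c < 1 ↔ h + 4*w ≤ c + 11) → (h + 3*w = 12 → w < -2)) ∧ ((¬(c < 1 ↔ h + 4*w ≤ c + 11)) → (c = 9 → 2*c < -1))
Answer: WP = ((c < 1 ↔ h + 4*w ≤ c + 11) → (h + 3*w = 12 → w < -2)) ∧ ((¬(c < 1 ↔ h + 4*w ≤ c + 11)) → (c = 9 → 2*c < -1))


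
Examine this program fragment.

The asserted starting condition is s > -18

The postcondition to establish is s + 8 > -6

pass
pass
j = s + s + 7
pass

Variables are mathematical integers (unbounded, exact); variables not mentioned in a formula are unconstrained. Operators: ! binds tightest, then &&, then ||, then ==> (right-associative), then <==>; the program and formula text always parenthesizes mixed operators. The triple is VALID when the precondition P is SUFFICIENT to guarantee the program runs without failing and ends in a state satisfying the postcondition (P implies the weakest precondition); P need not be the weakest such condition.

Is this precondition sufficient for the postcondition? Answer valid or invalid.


Working backward. After the program, the postcondition s + 8 > -6 must hold; in canonical form it is s > -14.
Before skip: s > -14
Before j := s + s + 7: s > -14
Before skip: s > -14
Before skip: s > -14
The weakest precondition is s > -14.
Check whether s > -18 implies it.
Countermodel: at the initial state s = -17, the precondition holds but the weakest precondition fails.
Answer: invalid


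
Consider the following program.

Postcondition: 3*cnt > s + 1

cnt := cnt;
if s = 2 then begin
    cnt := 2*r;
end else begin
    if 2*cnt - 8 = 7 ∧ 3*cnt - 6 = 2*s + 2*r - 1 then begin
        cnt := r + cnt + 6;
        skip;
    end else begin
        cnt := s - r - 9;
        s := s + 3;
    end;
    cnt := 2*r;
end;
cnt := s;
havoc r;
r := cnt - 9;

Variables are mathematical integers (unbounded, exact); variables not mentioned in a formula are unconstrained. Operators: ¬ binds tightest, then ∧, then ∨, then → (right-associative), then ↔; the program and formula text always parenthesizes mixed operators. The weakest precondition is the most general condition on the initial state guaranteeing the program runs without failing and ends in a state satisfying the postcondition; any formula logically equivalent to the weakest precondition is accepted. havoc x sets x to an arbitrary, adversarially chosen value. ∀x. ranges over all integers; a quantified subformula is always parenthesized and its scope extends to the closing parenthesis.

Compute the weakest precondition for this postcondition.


Working backward. After the program, 3*cnt > s + 1 must hold.
Before r := cnt - 9: 3*cnt > s + 1
Before havoc r: 3*cnt > s + 1
Before cnt := s: 2*s > 1
Then branch requires 2*s > 1; else branch requires ((2*cnt = 15 ∧ 3*cnt = 2*r + 2*s + 5) → 2*s > 1) ∧ ((¬(2*cnt = 15 ∧ 3*cnt = 2*r + 2*s + 5)) → 2*s > -5).
Before the if: (s = 2 → 2*s > 1) ∧ ((¬(s = 2)) → (((2*cnt = 15 ∧ 3*cnt = 2*r + 2*s + 5) → 2*s > 1) ∧ ((¬(2*cnt = 15 ∧ 3*cnt = 2*r + 2*s + 5)) → 2*s > -5)))
Before cnt := cnt: (s = 2 → 2*s > 1) ∧ ((¬(s = 2)) → (((2*cnt = 15 ∧ 3*cnt = 2*r + 2*s + 5) → 2*s > 1) ∧ ((¬(2*cnt = 15 ∧ 3*cnt = 2*r + 2*s + 5)) → 2*s > -5)))
Answer: WP = (s = 2 → 2*s > 1) ∧ ((¬(s = 2)) → (((2*cnt = 15 ∧ 3*cnt = 2*r + 2*s + 5) → 2*s > 1) ∧ ((¬(2*cnt = 15 ∧ 3*cnt = 2*r + 2*s + 5)) → 2*s > -5)))


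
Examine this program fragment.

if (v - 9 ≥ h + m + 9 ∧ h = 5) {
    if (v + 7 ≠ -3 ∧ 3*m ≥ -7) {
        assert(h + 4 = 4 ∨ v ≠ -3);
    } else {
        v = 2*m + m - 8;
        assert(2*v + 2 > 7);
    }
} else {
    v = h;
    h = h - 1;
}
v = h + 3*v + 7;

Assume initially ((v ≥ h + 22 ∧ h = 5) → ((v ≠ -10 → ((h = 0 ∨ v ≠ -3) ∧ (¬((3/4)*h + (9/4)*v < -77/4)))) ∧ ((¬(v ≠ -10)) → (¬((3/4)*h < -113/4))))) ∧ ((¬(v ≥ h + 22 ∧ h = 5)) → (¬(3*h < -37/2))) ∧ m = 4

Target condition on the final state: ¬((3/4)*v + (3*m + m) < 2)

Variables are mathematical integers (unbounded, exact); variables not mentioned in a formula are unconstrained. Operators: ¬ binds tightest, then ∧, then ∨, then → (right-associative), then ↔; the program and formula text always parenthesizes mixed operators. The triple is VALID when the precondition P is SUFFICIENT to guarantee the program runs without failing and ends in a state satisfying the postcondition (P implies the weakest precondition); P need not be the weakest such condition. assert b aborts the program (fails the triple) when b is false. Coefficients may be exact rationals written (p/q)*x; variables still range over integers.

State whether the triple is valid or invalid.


Working backward. After the program, the postcondition ¬((3/4)*v + (3*m + m) < 2) must hold; in canonical form it is ¬(4*m + (3/4)*v < 2).
Before v := h + 3*v + 7: ¬((3/4)*h + 4*m + (9/4)*v < -13/4)
Then branch requires ((v ≠ -10 ∧ 3*m ≥ -7) → ((h = 0 ∨ v ≠ -3) ∧ (¬((3/4)*h + 4*m + (9/4)*v < -13/4)))) ∧ ((¬(v ≠ -10 ∧ 3*m ≥ -7)) → (6*m > 21 ∧ (¬((3/4)*h + (43/4)*m < 59/4)))); else branch requires ¬(3*h + 4*m < -5/2).
Before the if: ((v ≥ h + m + 18 ∧ h = 5) → (((v ≠ -10 ∧ 3*m ≥ -7) → ((h = 0 ∨ v ≠ -3) ∧ (¬((3/4)*h + 4*m + (9/4)*v < -13/4)))) ∧ ((¬(v ≠ -10 ∧ 3*m ≥ -7)) → (6*m > 21 ∧ (¬((3/4)*h + (43/4)*m < 59/4)))))) ∧ ((¬(v ≥ h + m + 18 ∧ h = 5)) → (¬(3*h + 4*m < -5/2)))
The weakest precondition is ((v ≥ h + m + 18 ∧ h = 5) → (((v ≠ -10 ∧ 3*m ≥ -7) → ((h = 0 ∨ v ≠ -3) ∧ (¬((3/4)*h + 4*m + (9/4)*v < -13/4)))) ∧ ((¬(v ≠ -10 ∧ 3*m ≥ -7)) → (6*m > 21 ∧ (¬((3/4)*h + (43/4)*m < 59/4)))))) ∧ ((¬(v ≥ h + m + 18 ∧ h = 5)) → (¬(3*h + 4*m < -5/2))).
Check whether ((v ≥ h + 22 ∧ h = 5) → ((v ≠ -10 → ((h = 0 ∨ v ≠ -3) ∧ (¬((3/4)*h + (9/4)*v < -77/4)))) ∧ ((¬(v ≠ -10)) → (¬((3/4)*h < -113/4))))) ∧ ((¬(v ≥ h + 22 ∧ h = 5)) → (¬(3*h < -37/2))) ∧ m = 4 implies it.
Every state satisfying the precondition satisfies the weakest precondition: the implication holds.
Answer: valid


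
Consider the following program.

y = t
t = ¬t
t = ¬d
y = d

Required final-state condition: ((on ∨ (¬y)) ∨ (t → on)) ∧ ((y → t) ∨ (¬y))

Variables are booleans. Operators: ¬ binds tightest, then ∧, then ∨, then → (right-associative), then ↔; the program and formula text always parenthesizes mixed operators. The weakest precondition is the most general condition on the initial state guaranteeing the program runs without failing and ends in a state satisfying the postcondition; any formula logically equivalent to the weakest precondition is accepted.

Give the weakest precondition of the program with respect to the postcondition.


Working backward. After the program, the postcondition ((on ∨ (¬y)) ∨ (t → on)) ∧ ((y → t) ∨ (¬y)) must hold; in canonical form it is (on ∨ (¬y) ∨ (t → on)) ∧ ((y → t) ∨ (¬y)).
Before y := d: (on ∨ (¬d) ∨ (t → on)) ∧ ((d → t) ∨ (¬d))
Before t := ¬d: (on ∨ (¬d) ∨ ((¬d) → on)) ∧ ((d → (¬d)) ∨ (¬d))
Before t := ¬t: (on ∨ (¬d) ∨ ((¬d) → on)) ∧ ((d → (¬d)) ∨ (¬d))
Before y := t: (on ∨ (¬d) ∨ ((¬d) → on)) ∧ ((d → (¬d)) ∨ (¬d))
Answer: WP = (on ∨ (¬d) ∨ ((¬d) → on)) ∧ ((d → (¬d)) ∨ (¬d))


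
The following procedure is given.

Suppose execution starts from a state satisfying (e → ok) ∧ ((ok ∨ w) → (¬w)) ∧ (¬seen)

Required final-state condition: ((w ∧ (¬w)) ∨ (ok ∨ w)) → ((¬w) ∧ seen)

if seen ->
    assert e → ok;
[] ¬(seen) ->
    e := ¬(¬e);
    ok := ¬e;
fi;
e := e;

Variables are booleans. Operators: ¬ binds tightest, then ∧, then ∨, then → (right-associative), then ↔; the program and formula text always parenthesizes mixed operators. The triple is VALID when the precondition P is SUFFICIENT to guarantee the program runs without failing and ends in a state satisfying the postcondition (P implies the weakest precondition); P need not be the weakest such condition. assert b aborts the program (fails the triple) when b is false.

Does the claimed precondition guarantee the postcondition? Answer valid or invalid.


Working backward. After the program, the postcondition ((w ∧ (¬w)) ∨ (ok ∨ w)) → ((¬w) ∧ seen) must hold; in canonical form it is (ok ∨ w) → ((¬w) ∧ seen).
Before e := e: (ok ∨ w) → ((¬w) ∧ seen)
Then branch requires (e → ok) ∧ ((ok ∨ w) → ((¬w) ∧ seen)); else branch requires ((¬e) ∨ w) → ((¬w) ∧ seen).
Before the if: (seen → ((e → ok) ∧ ((ok ∨ w) → ((¬w) ∧ seen)))) ∧ ((¬seen) → (((¬e) ∨ w) → ((¬w) ∧ seen)))
The weakest precondition is (seen → ((e → ok) ∧ ((ok ∨ w) → ((¬w) ∧ seen)))) ∧ ((¬seen) → (((¬e) ∨ w) → ((¬w) ∧ seen))).
Check whether (e → ok) ∧ ((ok ∨ w) → (¬w)) ∧ (¬seen) implies it.
Countermodel: at the initial state e = false, ok = false, seen = false, w = false, the precondition holds but the weakest precondition fails.
Answer: invalid


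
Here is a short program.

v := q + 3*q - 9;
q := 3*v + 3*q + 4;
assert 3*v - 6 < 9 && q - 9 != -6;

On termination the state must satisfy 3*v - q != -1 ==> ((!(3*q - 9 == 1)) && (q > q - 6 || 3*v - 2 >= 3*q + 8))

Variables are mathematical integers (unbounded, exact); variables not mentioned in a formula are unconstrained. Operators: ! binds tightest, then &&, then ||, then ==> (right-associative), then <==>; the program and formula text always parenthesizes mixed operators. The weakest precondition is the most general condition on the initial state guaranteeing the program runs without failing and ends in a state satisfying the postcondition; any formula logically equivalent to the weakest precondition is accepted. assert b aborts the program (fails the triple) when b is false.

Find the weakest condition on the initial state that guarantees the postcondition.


Working backward. After the program, the postcondition 3*v - q != -1 ==> ((!(3*q - 9 == 1)) && (q > q - 6 || 3*v - 2 >= 3*q + 8)) must hold; in canonical form it is 3*v != q - 1 ==> (!(3*q == 10)).
Before assert 3*v - 6 < 9 && q - 9 != -6: 3*v < 15 && q != 3 && (3*v != q - 1 ==> (!(3*q == 10)))
Before q := 3*v + 3*q + 4: 3*v < 15 && 3*q + 3*v != -1 && (3*q != -3 ==> (!(9*q + 9*v == -2)))
Before v := q + 3*q - 9: 12*q < 42 && 15*q != 26 && (3*q != -3 ==> (!(45*q == 79)))
Answer: WP = 12*q < 42 && 15*q != 26 && (3*q != -3 ==> (!(45*q == 79)))


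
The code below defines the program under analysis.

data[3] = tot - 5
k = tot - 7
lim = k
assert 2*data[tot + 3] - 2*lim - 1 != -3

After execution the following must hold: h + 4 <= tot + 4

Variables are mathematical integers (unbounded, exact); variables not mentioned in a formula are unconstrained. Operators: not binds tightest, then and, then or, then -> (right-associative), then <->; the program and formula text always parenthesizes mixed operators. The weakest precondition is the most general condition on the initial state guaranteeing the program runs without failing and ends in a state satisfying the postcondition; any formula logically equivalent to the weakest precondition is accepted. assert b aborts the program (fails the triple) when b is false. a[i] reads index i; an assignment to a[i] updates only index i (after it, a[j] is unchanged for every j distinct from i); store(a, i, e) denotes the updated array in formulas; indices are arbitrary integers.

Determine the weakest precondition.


Working backward. After the program, the postcondition h + 4 <= tot + 4 must hold; in canonical form it is h <= tot.
Before assert 2*data[tot + 3] - 2*lim - 1 != -3: 2*data[tot + 3] != 2*lim - 2 and h <= tot
Before lim := k: 2*data[tot + 3] != 2*k - 2 and h <= tot
Before k := tot - 7: 2*data[tot + 3] != 2*tot - 16 and h <= tot
Before data[3] := tot - 5: 2*store(data, 3, tot - 5)[tot + 3] != 2*tot - 16 and h <= tot
Answer: WP = 2*store(data, 3, tot - 5)[tot + 3] != 2*tot - 16 and h <= tot


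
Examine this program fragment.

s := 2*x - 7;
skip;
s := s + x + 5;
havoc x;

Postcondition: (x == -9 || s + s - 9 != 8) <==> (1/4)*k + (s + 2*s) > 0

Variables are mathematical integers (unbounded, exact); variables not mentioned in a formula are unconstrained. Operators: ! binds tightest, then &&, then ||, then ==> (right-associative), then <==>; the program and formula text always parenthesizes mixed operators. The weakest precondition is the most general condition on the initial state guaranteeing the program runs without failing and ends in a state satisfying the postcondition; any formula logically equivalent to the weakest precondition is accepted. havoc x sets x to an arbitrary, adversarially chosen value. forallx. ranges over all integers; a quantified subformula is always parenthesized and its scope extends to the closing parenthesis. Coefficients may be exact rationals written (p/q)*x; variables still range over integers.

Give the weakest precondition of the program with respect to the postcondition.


Working backward. After the program, the postcondition (x == -9 || s + s - 9 != 8) <==> (1/4)*k + (s + 2*s) > 0 must hold; in canonical form it is (x == -9 || 2*s != 17) <==> (1/4)*k + 3*s > 0.
Before havoc x: forall x_1. ((x_1 == -9 || 2*s != 17) <==> (1/4)*k + 3*s > 0)
Before s := s + x + 5: forall x_1. ((x_1 == -9 || 2*s + 2*x != 7) <==> (1/4)*k + 3*s + 3*x > -15)
Before skip: forall x_1. ((x_1 == -9 || 2*s + 2*x != 7) <==> (1/4)*k + 3*s + 3*x > -15)
Before s := 2*x - 7: forall x_1. ((x_1 == -9 || 6*x != 21) <==> (1/4)*k + 9*x > 6)
Answer: WP = forall x_1. ((x_1 == -9 || 6*x != 21) <==> (1/4)*k + 9*x > 6)


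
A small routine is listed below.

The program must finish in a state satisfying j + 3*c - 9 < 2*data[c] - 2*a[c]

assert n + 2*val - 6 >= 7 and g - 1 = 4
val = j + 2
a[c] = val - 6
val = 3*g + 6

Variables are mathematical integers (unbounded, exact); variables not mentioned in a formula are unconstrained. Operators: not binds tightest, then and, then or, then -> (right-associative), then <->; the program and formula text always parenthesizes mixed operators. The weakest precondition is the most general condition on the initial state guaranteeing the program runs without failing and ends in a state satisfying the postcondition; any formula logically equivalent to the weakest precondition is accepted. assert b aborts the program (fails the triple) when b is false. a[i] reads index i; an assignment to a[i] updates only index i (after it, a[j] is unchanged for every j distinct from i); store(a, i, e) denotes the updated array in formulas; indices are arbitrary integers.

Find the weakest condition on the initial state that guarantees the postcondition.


Working backward. After the program, the postcondition j + 3*c - 9 < 2*data[c] - 2*a[c] must hold; in canonical form it is 2*a[c] + 3*c + j < 2*data[c] + 9.
Before val := 3*g + 6: 2*a[c] + 3*c + j < 2*data[c] + 9
Before a[c] := val - 6: 2*store(a, c, val - 6)[c] + 3*c + j < 2*data[c] + 9
Before val := j + 2: 2*store(a, c, j - 4)[c] + 3*c + j < 2*data[c] + 9
Before assert n + 2*val - 6 >= 7 and g - 1 = 4: n + 2*val >= 13 and g = 5 and 2*store(a, c, j - 4)[c] + 3*c + j < 2*data[c] + 9
Answer: WP = n + 2*val >= 13 and g = 5 and 2*store(a, c, j - 4)[c] + 3*c + j < 2*data[c] + 9


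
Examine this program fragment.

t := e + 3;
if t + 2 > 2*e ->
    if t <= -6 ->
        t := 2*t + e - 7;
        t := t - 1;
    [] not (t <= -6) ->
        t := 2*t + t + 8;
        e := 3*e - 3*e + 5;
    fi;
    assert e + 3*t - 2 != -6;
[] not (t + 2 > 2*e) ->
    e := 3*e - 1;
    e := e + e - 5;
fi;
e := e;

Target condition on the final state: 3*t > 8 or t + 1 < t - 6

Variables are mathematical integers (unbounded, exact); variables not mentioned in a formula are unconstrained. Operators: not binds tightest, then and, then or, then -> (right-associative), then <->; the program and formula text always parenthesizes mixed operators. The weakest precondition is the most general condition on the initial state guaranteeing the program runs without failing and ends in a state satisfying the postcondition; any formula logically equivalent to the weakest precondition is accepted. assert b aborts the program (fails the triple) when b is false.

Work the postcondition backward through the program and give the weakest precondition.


Working backward. After the program, the postcondition 3*t > 8 or t + 1 < t - 6 must hold; in canonical form it is 3*t > 8.
Before e := e: 3*t > 8
Then branch requires (t <= -6 -> (4*e + 6*t != 20 and 3*e + 6*t > 32)) and ((not (t <= -6)) -> (9*t != -33 and 9*t > -16)); else branch requires 3*t > 8.
Before the if: (t > 2*e - 2 -> ((t <= -6 -> (4*e + 6*t != 20 and 3*e + 6*t > 32)) and ((not (t <= -6)) -> (9*t != -33 and 9*t > -16)))) and ((not (t > 2*e - 2)) -> 3*t > 8)
Before t := e + 3: (e < 5 -> ((e <= -9 -> (10*e != 2 and 9*e > 14)) and ((not (e <= -9)) -> (9*e != -60 and 9*e > -43)))) and ((not (e < 5)) -> 3*e > -1)
Answer: WP = (e < 5 -> ((e <= -9 -> (10*e != 2 and 9*e > 14)) and ((not (e <= -9)) -> (9*e != -60 and 9*e > -43)))) and ((not (e < 5)) -> 3*e > -1)


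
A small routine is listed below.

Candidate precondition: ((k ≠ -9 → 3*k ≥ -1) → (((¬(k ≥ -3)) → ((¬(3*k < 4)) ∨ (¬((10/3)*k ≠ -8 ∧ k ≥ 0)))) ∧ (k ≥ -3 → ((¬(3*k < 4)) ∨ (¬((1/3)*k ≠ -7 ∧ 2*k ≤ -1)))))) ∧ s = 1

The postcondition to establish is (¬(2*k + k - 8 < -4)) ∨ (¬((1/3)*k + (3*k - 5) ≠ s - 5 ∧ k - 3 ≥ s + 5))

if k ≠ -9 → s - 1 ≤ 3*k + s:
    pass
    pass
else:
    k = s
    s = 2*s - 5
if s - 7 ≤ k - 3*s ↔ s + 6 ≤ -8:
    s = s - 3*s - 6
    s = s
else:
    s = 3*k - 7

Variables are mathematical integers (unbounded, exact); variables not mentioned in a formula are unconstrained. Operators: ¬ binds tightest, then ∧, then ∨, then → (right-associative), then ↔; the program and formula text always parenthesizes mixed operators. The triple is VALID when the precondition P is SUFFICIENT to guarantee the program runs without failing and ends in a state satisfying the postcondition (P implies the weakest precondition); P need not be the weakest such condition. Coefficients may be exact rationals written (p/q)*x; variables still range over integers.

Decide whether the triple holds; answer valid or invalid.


Working backward. After the program, the postcondition (¬(2*k + k - 8 < -4)) ∨ (¬((1/3)*k + (3*k - 5) ≠ s - 5 ∧ k - 3 ≥ s + 5)) must hold; in canonical form it is (¬(3*k < 4)) ∨ (¬((10/3)*k ≠ s ∧ k ≥ s + 8)).
Then branch requires (¬(3*k < 4)) ∨ (¬((10/3)*k + 2*s ≠ -6 ∧ k + 2*s ≥ 2)); else branch requires (¬(3*k < 4)) ∨ (¬((1/3)*k ≠ -7 ∧ 2*k ≤ -1)).
Before the if: ((4*s ≤ k + 7 ↔ s ≤ -14) → ((¬(3*k < 4)) ∨ (¬((10/3)*k + 2*s ≠ -6 ∧ k + 2*s ≥ 2)))) ∧ ((¬(4*s ≤ k + 7 ↔ s ≤ -14)) → ((¬(3*k < 4)) ∨ (¬((1/3)*k ≠ -7 ∧ 2*k ≤ -1))))
Then branch requires ((4*s ≤ k + 7 ↔ s ≤ -14) → ((¬(3*k < 4)) ∨ (¬((10/3)*k + 2*s ≠ -6 ∧ k + 2*s ≥ 2)))) ∧ ((¬(4*s ≤ k + 7 ↔ s ≤ -14)) → ((¬(3*k < 4)) ∨ (¬((1/3)*k ≠ -7 ∧ 2*k ≤ -1)))); else branch requires ((7*s ≤ 27 ↔ 2*s ≤ -9) → ((¬(3*s < 4)) ∨ (¬((22/3)*s ≠ 4 ∧ 5*s ≥ 12)))) ∧ ((¬(7*s ≤ 27 ↔ 2*s ≤ -9)) → ((¬(3*s < 4)) ∨ (¬((1/3)*s ≠ -7 ∧ 2*s ≤ -1)))).
Before the if: ((k ≠ -9 → 3*k ≥ -1) → (((4*s ≤ k + 7 ↔ s ≤ -14) → ((¬(3*k < 4)) ∨ (¬((10/3)*k + 2*s ≠ -6 ∧ k + 2*s ≥ 2)))) ∧ ((¬(4*s ≤ k + 7 ↔ s ≤ -14)) → ((¬(3*k < 4)) ∨ (¬((1/3)*k ≠ -7 ∧ 2*k ≤ -1)))))) ∧ ((¬(k ≠ -9 → 3*k ≥ -1)) → (((7*s ≤ 27 ↔ 2*s ≤ -9) → ((¬(3*s < 4)) ∨ (¬((22/3)*s ≠ 4 ∧ 5*s ≥ 12)))) ∧ ((¬(7*s ≤ 27 ↔ 2*s ≤ -9)) → ((¬(3*s < 4)) ∨ (¬((1/3)*s ≠ -7 ∧ 2*s ≤ -1))))))
The weakest precondition is ((k ≠ -9 → 3*k ≥ -1) → (((4*s ≤ k + 7 ↔ s ≤ -14) → ((¬(3*k < 4)) ∨ (¬((10/3)*k + 2*s ≠ -6 ∧ k + 2*s ≥ 2)))) ∧ ((¬(4*s ≤ k + 7 ↔ s ≤ -14)) → ((¬(3*k < 4)) ∨ (¬((1/3)*k ≠ -7 ∧ 2*k ≤ -1)))))) ∧ ((¬(k ≠ -9 → 3*k ≥ -1)) → (((7*s ≤ 27 ↔ 2*s ≤ -9) → ((¬(3*s < 4)) ∨ (¬((22/3)*s ≠ 4 ∧ 5*s ≥ 12)))) ∧ ((¬(7*s ≤ 27 ↔ 2*s ≤ -9)) → ((¬(3*s < 4)) ∨ (¬((1/3)*s ≠ -7 ∧ 2*s ≤ -1)))))).
Check whether ((k ≠ -9 → 3*k ≥ -1) → (((¬(k ≥ -3)) → ((¬(3*k < 4)) ∨ (¬((10/3)*k ≠ -8 ∧ k ≥ 0)))) ∧ (k ≥ -3 → ((¬(3*k < 4)) ∨ (¬((1/3)*k ≠ -7 ∧ 2*k ≤ -1)))))) ∧ s = 1 implies it.
Every state satisfying the precondition satisfies the weakest precondition: the implication holds.
Answer: valid


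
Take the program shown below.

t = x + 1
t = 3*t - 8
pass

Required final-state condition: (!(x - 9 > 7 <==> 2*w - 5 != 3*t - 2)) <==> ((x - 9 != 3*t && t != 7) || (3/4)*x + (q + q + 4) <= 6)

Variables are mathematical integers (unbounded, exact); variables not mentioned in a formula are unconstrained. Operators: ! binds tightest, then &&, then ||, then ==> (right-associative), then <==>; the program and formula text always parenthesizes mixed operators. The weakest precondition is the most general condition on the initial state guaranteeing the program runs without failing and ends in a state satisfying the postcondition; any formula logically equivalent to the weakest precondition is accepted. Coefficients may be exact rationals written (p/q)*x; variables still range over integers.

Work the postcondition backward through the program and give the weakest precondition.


Working backward. After the program, the postcondition (!(x - 9 > 7 <==> 2*w - 5 != 3*t - 2)) <==> ((x - 9 != 3*t && t != 7) || (3/4)*x + (q + q + 4) <= 6) must hold; in canonical form it is (!(x > 16 <==> 2*w != 3*t + 3)) <==> ((x != 3*t + 9 && t != 7) || 2*q + (3/4)*x <= 2).
Before skip: (!(x > 16 <==> 2*w != 3*t + 3)) <==> ((x != 3*t + 9 && t != 7) || 2*q + (3/4)*x <= 2)
Before t := 3*t - 8: (!(x > 16 <==> 2*w != 9*t - 21)) <==> ((x != 9*t - 15 && 3*t != 15) || 2*q + (3/4)*x <= 2)
Before t := x + 1: (!(x > 16 <==> 2*w != 9*x - 12)) <==> ((8*x != 6 && 3*x != 12) || 2*q + (3/4)*x <= 2)
Answer: WP = (!(x > 16 <==> 2*w != 9*x - 12)) <==> ((8*x != 6 && 3*x != 12) || 2*q + (3/4)*x <= 2)


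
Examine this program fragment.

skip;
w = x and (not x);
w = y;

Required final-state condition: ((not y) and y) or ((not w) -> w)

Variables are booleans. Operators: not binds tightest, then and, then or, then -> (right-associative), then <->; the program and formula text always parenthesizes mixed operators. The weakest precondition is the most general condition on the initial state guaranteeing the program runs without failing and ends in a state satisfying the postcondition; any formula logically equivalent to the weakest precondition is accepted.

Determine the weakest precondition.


Working backward. After the program, the postcondition ((not y) and y) or ((not w) -> w) must hold; in canonical form it is (not w) -> w.
Before w := y: (not y) -> y
Before w := x and (not x): (not y) -> y
Before skip: (not y) -> y
Answer: WP = (not y) -> y


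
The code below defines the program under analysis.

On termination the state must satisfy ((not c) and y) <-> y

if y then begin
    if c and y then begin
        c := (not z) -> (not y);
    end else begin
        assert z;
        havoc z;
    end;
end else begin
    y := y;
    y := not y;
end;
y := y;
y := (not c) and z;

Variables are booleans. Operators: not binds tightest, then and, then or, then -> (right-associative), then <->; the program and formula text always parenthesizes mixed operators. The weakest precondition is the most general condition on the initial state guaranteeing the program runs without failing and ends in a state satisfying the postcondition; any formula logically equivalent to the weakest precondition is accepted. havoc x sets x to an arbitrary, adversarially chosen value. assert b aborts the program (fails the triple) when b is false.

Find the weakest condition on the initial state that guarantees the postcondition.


Working backward. After the program, ((not c) and y) <-> y must hold.
Before y := (not c) and z: true
Before y := y: true
Then branch requires (not (c and y)) -> z; else branch requires true.
Before the if: y -> ((not (c and y)) -> z)
Answer: WP = y -> ((not (c and y)) -> z)


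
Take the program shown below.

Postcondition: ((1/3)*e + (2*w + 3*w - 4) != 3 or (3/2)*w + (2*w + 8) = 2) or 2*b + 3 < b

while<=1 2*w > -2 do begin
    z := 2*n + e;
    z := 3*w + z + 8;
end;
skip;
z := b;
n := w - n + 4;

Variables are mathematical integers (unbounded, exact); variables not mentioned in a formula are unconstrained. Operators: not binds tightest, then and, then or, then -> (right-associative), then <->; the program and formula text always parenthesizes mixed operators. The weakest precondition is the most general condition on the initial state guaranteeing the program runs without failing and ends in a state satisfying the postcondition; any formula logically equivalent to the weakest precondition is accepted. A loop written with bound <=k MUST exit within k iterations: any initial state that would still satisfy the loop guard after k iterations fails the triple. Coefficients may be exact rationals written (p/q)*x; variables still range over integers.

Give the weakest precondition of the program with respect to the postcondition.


Working backward. After the program, the postcondition ((1/3)*e + (2*w + 3*w - 4) != 3 or (3/2)*w + (2*w + 8) = 2) or 2*b + 3 < b must hold; in canonical form it is (1/3)*e + 5*w != 7 or (7/2)*w = -6 or b < -3.
Before n := w - n + 4: (1/3)*e + 5*w != 7 or (7/2)*w = -6 or b < -3
Before z := b: (1/3)*e + 5*w != 7 or (7/2)*w = -6 or b < -3
Before skip: (1/3)*e + 5*w != 7 or (7/2)*w = -6 or b < -3
Before the loop (bound <=1), unroll the exhaustion recursion (WP_0 = exit-now case; WP_j = one more guarded iteration, up to j = 1):
  WP_0: (not (2*w > -2)) and ((1/3)*e + 5*w != 7 or (7/2)*w = -6 or b < -3)
  WP_1: (2*w > -2 -> ((not (2*w > -2)) and ((1/3)*e + 5*w != 7 or (7/2)*w = -6 or b < -3))) and ((not (2*w > -2)) -> ((1/3)*e + 5*w != 7 or (7/2)*w = -6 or b < -3))
So before the loop: (2*w > -2 -> ((not (2*w > -2)) and ((1/3)*e + 5*w != 7 or (7/2)*w = -6 or b < -3))) and ((not (2*w > -2)) -> ((1/3)*e + 5*w != 7 or (7/2)*w = -6 or b < -3))
Answer: WP = (2*w > -2 -> ((not (2*w > -2)) and ((1/3)*e + 5*w != 7 or (7/2)*w = -6 or b < -3))) and ((not (2*w > -2)) -> ((1/3)*e + 5*w != 7 or (7/2)*w = -6 or b < -3))


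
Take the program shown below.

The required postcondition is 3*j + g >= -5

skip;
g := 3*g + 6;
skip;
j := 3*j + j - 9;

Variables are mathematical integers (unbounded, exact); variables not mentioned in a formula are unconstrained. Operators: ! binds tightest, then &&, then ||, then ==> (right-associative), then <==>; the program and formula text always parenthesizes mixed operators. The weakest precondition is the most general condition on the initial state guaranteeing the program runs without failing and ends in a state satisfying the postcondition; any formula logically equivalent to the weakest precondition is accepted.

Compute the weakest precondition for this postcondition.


Working backward. After the program, the postcondition 3*j + g >= -5 must hold; in canonical form it is g + 3*j >= -5.
Before j := 3*j + j - 9: g + 12*j >= 22
Before skip: g + 12*j >= 22
Before g := 3*g + 6: 3*g + 12*j >= 16
Before skip: 3*g + 12*j >= 16
Answer: WP = 3*g + 12*j >= 16


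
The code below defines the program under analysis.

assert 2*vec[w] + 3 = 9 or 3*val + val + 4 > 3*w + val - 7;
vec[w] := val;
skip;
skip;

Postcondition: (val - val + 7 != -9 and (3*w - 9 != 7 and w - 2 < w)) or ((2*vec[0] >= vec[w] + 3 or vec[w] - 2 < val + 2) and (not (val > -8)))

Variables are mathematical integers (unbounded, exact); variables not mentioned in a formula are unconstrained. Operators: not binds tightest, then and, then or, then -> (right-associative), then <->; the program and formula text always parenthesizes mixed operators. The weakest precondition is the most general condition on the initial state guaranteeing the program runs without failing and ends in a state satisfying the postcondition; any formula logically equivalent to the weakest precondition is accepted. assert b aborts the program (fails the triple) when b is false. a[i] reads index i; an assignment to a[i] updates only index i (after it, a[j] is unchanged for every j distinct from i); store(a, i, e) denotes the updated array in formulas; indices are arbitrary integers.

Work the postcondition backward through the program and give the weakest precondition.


Working backward. After the program, the postcondition (val - val + 7 != -9 and (3*w - 9 != 7 and w - 2 < w)) or ((2*vec[0] >= vec[w] + 3 or vec[w] - 2 < val + 2) and (not (val > -8))) must hold; in canonical form it is 3*w != 16 or ((2*vec[0] >= vec[w] + 3 or vec[w] < val + 4) and (not (val > -8))).
Before skip: 3*w != 16 or ((2*vec[0] >= vec[w] + 3 or vec[w] < val + 4) and (not (val > -8)))
Before skip: 3*w != 16 or ((2*vec[0] >= vec[w] + 3 or vec[w] < val + 4) and (not (val > -8)))
Before vec[w] := val: 3*w != 16 or ((2*store(vec, w, val)[0] >= store(vec, w, val)[w] + 3 or store(vec, w, val)[w] < val + 4) and (not (val > -8)))
Before assert 2*vec[w] + 3 = 9 or 3*val + val + 4 > 3*w + val - 7: (2*vec[w] = 6 or 3*val > 3*w - 11) and (3*w != 16 or ((2*store(vec, w, val)[0] >= store(vec, w, val)[w] + 3 or store(vec, w, val)[w] < val + 4) and (not (val > -8))))
Answer: WP = (2*vec[w] = 6 or 3*val > 3*w - 11) and (3*w != 16 or ((2*store(vec, w, val)[0] >= store(vec, w, val)[w] + 3 or store(vec, w, val)[w] < val + 4) and (not (val > -8))))
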